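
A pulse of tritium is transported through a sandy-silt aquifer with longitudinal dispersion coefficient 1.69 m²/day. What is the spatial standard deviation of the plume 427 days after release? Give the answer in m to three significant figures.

Dispersive spreading gives a Gaussian with σ² = 2Dt; advection only shifts the center.
σ = √(2 × 1.69 × 427) = 38.0 m.

38.0 m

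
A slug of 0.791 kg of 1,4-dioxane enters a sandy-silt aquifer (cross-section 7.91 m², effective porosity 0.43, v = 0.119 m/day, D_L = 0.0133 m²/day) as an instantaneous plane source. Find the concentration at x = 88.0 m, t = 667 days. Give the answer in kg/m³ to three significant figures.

0.00270 kg/m³

For an instantaneous plane source, C(x,t) = M/(n_e·A·√(4πDt)) · exp(−(x−vt)²/(4Dt)), with n_e·A the pore (flow) area.
Plume center vt = 0.119 × 667 = 79.373 m, so the well at 88.0 m is 8.627 m downgradient of the peak.
√(4πDt) = 10.56 m, giving peak height M/(n_e·A·√(4πDt)) = 0.791/(0.43 × 7.91 × 10.56) = 0.02202 kg/m³.
(x−vt)²/(4Dt) = (8.627)²/(4 × 0.0133 × 667) = 2.097; exp(−2.097) = 0.1228.
C = 0.02202 × 0.1228 = 0.00270 kg/m³.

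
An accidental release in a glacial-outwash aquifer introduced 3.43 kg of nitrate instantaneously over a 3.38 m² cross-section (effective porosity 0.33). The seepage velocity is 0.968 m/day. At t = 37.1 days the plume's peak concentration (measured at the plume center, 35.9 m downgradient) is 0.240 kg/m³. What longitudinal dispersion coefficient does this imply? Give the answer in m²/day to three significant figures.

0.352 m²/day

At the plume center C_max = M/(n_e·A·√(4πDt)), so D = M²/(4πt·(n_e·A·C_max)²).
n_e·A·C_max = 0.33 × 3.38 × 0.240 = 0.2677 kg/m.
D = 3.43²/(4π × 37.1 × 0.2677²) = 0.352 m²/day.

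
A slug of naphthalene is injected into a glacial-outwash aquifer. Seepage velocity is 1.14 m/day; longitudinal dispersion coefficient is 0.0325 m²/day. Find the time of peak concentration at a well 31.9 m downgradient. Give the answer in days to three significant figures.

For the 1D instantaneous-source solution, setting ∂C/∂t = 0 at fixed x gives v²t² + 2Dt − x² = 0, so t = (√(D² + v²x²) − D)/v².
√(D² + v²x²) = √(0.0325² + 1.14² × 31.9²) = 36.37; v² = 1.2996.
t = (36.37 − 0.0325)/1.2996 = 28.0 days (vs. the pure-advection estimate x/v = 28.0 d).

28.0 days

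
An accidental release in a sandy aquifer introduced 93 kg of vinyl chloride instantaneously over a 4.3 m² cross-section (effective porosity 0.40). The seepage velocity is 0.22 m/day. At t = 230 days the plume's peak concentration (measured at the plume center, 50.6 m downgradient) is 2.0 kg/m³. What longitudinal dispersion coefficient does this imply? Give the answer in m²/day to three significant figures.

At the plume center C_max = M/(n_e·A·√(4πDt)), so D = M²/(4πt·(n_e·A·C_max)²).
n_e·A·C_max = 0.40 × 4.3 × 2.0 = 3.440 kg/m.
D = 93²/(4π × 230 × 3.440²) = 0.253 m²/day.

0.253 m²/day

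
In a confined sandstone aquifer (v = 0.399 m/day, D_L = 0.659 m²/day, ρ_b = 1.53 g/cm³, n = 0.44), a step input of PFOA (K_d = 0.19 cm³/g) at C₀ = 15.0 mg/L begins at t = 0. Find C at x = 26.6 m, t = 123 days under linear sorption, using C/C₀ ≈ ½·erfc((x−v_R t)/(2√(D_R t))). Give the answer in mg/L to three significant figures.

Retardation factor R = 1 + ρ_b·K_d/n = 1 + 1.53 × 0.19/0.44 = 1.661.
Sorption retards both mechanisms: v_R = v/R = 0.2402 m/day, D_R = D/R = 0.3967 m²/day.
v_R·t = 0.2402 × 123 = 29.5446 m; 2√(D_R t) = 13.97 m; argument = (26.6 − 29.5446)/13.97 = -0.2108.
C = C₀ × ½·erfc(-0.2108) = 15.0 × 0.6172 = 9.26 mg/L.

9.26 mg/L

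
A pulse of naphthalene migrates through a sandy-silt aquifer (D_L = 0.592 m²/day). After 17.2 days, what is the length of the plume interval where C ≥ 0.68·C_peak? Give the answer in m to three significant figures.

The plume is Gaussian with σ = √(2Dt) = √(2 × 0.592 × 17.2) = 4.513 m.
C/C_peak = exp(−Δx²/(2σ²)) = 0.68 ⇒ Δx = σ·√(−2 ln 0.68) = 4.513 × 0.8783 = 3.964 m.
Width = 2Δx = 7.93 m.

7.93 m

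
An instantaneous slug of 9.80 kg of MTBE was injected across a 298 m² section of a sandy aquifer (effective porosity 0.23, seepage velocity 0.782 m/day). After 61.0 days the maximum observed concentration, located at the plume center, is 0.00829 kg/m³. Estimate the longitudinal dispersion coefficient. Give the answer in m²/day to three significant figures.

At the plume center C_max = M/(n_e·A·√(4πDt)), so D = M²/(4πt·(n_e·A·C_max)²).
n_e·A·C_max = 0.23 × 298 × 0.00829 = 0.5682 kg/m.
D = 9.80²/(4π × 61.0 × 0.5682²) = 0.388 m²/day.

0.388 m²/day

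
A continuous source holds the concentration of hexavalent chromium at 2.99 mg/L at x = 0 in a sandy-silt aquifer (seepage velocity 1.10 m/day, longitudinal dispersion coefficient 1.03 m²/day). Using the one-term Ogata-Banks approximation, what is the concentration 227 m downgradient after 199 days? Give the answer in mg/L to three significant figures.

For a continuous step input, C/C₀ ≈ ½·erfc((x−vt)/(2√(Dt))).
vt = 1.10 × 199 = 218.9 m and 2√(Dt) = 2√(1.03 × 199) = 28.63 m.
Argument (x−vt)/(2√(Dt)) = (227 − 218.9)/28.63 = 0.2829; ½·erfc(0.2829) = 0.3445.
C = 2.99 × 0.3445 = 1.03 mg/L.

1.03 mg/L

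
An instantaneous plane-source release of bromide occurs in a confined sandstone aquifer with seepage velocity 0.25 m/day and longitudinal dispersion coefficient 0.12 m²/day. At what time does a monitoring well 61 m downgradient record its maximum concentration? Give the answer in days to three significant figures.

242 days

For the 1D instantaneous-source solution, setting ∂C/∂t = 0 at fixed x gives v²t² + 2Dt − x² = 0, so t = (√(D² + v²x²) − D)/v².
√(D² + v²x²) = √(0.12² + 0.25² × 61²) = 15.25; v² = 0.0625.
t = (15.25 − 0.12)/0.0625 = 242 days (vs. the pure-advection estimate x/v = 244 d).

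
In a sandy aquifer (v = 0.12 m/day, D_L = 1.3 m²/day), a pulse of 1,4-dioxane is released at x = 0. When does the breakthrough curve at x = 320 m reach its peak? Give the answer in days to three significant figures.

For the 1D instantaneous-source solution, setting ∂C/∂t = 0 at fixed x gives v²t² + 2Dt − x² = 0, so t = (√(D² + v²x²) − D)/v².
√(D² + v²x²) = √(1.3² + 0.12² × 320²) = 38.42; v² = 0.0144.
t = (38.42 − 1.3)/0.0144 = 2580 days (vs. the pure-advection estimate x/v = 2670 d).

2580 days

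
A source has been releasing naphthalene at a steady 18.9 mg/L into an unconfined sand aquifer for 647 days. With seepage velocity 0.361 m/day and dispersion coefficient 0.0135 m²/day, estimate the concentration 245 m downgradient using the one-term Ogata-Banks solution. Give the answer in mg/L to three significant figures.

For a continuous step input, C/C₀ ≈ ½·erfc((x−vt)/(2√(Dt))).
vt = 0.361 × 647 = 233.567 m and 2√(Dt) = 2√(0.0135 × 647) = 5.911 m.
Argument (x−vt)/(2√(Dt)) = (245 − 233.567)/5.911 = 1.934; ½·erfc(1.934) = 0.003118.
C = 18.9 × 0.003118 = 0.0589 mg/L.

0.0589 mg/L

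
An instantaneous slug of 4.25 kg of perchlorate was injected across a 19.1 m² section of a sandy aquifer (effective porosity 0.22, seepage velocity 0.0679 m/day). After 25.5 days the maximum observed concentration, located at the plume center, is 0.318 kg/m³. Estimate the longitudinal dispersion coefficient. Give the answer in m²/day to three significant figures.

0.0316 m²/day

At the plume center C_max = M/(n_e·A·√(4πDt)), so D = M²/(4πt·(n_e·A·C_max)²).
n_e·A·C_max = 0.22 × 19.1 × 0.318 = 1.336 kg/m.
D = 4.25²/(4π × 25.5 × 1.336²) = 0.0316 m²/day.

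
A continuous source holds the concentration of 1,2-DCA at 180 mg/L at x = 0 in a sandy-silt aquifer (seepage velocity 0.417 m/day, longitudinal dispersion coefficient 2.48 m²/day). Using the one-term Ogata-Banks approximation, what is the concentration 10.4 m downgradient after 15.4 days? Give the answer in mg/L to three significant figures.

For a continuous step input, C/C₀ ≈ ½·erfc((x−vt)/(2√(Dt))).
vt = 0.417 × 15.4 = 6.4218 m and 2√(Dt) = 2√(2.48 × 15.4) = 12.36 m.
Argument (x−vt)/(2√(Dt)) = (10.4 − 6.4218)/12.36 = 0.3219; ½·erfc(0.3219) = 0.3245.
C = 180 × 0.3245 = 58.4 mg/L.

58.4 mg/L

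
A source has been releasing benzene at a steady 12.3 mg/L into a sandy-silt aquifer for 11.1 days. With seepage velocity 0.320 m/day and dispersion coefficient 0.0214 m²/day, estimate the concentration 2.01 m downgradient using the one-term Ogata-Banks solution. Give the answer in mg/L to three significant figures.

For a continuous step input, C/C₀ ≈ ½·erfc((x−vt)/(2√(Dt))).
vt = 0.320 × 11.1 = 3.552 m and 2√(Dt) = 2√(0.0214 × 11.1) = 0.9748 m.
Argument (x−vt)/(2√(Dt)) = (2.01 − 3.552)/0.9748 = -1.582; ½·erfc(-1.582) = 0.9874.
C = 12.3 × 0.9874 = 12.1 mg/L.

12.1 mg/L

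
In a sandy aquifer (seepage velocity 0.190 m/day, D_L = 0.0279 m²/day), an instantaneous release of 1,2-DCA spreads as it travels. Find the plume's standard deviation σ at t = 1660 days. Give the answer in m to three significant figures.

9.62 m

Dispersive spreading gives a Gaussian with σ² = 2Dt; advection only shifts the center.
σ = √(2 × 0.0279 × 1660) = 9.62 m.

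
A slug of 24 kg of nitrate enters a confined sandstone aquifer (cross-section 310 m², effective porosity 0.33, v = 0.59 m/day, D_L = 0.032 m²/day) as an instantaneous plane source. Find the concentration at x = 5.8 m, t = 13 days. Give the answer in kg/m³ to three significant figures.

0.0125 kg/m³

For an instantaneous plane source, C(x,t) = M/(n_e·A·√(4πDt)) · exp(−(x−vt)²/(4Dt)), with n_e·A the pore (flow) area.
Plume center vt = 0.59 × 13 = 7.67 m, so the well at 5.8 m is 1.87 m upgradient of the peak.
√(4πDt) = 2.286 m, giving peak height M/(n_e·A·√(4πDt)) = 24/(0.33 × 310 × 2.286) = 0.1026 kg/m³.
(x−vt)²/(4Dt) = (-1.87)²/(4 × 0.032 × 13) = 2.102; exp(−2.102) = 0.1222.
C = 0.1026 × 0.1222 = 0.0125 kg/m³.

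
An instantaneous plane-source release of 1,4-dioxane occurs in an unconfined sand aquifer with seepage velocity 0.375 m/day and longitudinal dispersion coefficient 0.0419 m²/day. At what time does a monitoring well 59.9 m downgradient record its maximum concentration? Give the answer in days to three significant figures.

For the 1D instantaneous-source solution, setting ∂C/∂t = 0 at fixed x gives v²t² + 2Dt − x² = 0, so t = (√(D² + v²x²) − D)/v².
√(D² + v²x²) = √(0.0419² + 0.375² × 59.9²) = 22.46; v² = 0.140625.
t = (22.46 − 0.0419)/0.140625 = 159 days (vs. the pure-advection estimate x/v = 160 d).

159 days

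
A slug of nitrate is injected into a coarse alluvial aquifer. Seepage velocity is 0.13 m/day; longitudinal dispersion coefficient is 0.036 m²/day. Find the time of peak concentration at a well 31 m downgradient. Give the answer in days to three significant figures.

236 days

For the 1D instantaneous-source solution, setting ∂C/∂t = 0 at fixed x gives v²t² + 2Dt − x² = 0, so t = (√(D² + v²x²) − D)/v².
√(D² + v²x²) = √(0.036² + 0.13² × 31²) = 4.030; v² = 0.0169.
t = (4.030 − 0.036)/0.0169 = 236 days (vs. the pure-advection estimate x/v = 238 d).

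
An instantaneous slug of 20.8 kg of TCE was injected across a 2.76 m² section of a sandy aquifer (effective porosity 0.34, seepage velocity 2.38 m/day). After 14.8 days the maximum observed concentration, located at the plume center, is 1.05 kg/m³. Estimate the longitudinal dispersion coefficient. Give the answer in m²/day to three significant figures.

2.40 m²/day

At the plume center C_max = M/(n_e·A·√(4πDt)), so D = M²/(4πt·(n_e·A·C_max)²).
n_e·A·C_max = 0.34 × 2.76 × 1.05 = 0.9853 kg/m.
D = 20.8²/(4π × 14.8 × 0.9853²) = 2.40 m²/day.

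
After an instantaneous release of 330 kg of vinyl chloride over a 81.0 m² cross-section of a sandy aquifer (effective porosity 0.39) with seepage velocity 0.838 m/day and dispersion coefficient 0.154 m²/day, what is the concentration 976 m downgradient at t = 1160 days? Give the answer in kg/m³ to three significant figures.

0.216 kg/m³

For an instantaneous plane source, C(x,t) = M/(n_e·A·√(4πDt)) · exp(−(x−vt)²/(4Dt)), with n_e·A the pore (flow) area.
Plume center vt = 0.838 × 1160 = 972.08 m, so the well at 976 m is 3.92 m downgradient of the peak.
√(4πDt) = 47.38 m, giving peak height M/(n_e·A·√(4πDt)) = 330/(0.39 × 81.0 × 47.38) = 0.2205 kg/m³.
(x−vt)²/(4Dt) = (3.92)²/(4 × 0.154 × 1160) = 0.02150; exp(−0.02150) = 0.9787.
C = 0.2205 × 0.9787 = 0.216 kg/m³.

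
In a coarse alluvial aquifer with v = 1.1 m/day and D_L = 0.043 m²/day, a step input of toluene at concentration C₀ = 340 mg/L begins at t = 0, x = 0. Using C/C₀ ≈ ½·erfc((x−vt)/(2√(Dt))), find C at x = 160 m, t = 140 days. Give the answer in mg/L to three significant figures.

For a continuous step input, C/C₀ ≈ ½·erfc((x−vt)/(2√(Dt))).
vt = 1.1 × 140 = 154 m and 2√(Dt) = 2√(0.043 × 140) = 4.907 m.
Argument (x−vt)/(2√(Dt)) = (160 − 154)/4.907 = 1.223; ½·erfc(1.223) = 0.04185.
C = 340 × 0.04185 = 14.2 mg/L.

14.2 mg/L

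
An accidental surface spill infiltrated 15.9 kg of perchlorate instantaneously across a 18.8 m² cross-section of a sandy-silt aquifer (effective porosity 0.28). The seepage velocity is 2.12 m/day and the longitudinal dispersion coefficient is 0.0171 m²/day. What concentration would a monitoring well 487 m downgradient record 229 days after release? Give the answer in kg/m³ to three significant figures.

For an instantaneous plane source, C(x,t) = M/(n_e·A·√(4πDt)) · exp(−(x−vt)²/(4Dt)), with n_e·A the pore (flow) area.
Plume center vt = 2.12 × 229 = 485.48 m, so the well at 487 m is 1.52 m downgradient of the peak.
√(4πDt) = 7.015 m, giving peak height M/(n_e·A·√(4πDt)) = 15.9/(0.28 × 18.8 × 7.015) = 0.4306 kg/m³.
(x−vt)²/(4Dt) = (1.52)²/(4 × 0.0171 × 229) = 0.1475; exp(−0.1475) = 0.8629.
C = 0.4306 × 0.8629 = 0.372 kg/m³.

0.372 kg/m³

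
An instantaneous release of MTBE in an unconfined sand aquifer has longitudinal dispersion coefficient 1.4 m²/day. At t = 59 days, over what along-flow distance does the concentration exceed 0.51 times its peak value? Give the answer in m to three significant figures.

The plume is Gaussian with σ = √(2Dt) = √(2 × 1.4 × 59) = 12.85 m.
C/C_peak = exp(−Δx²/(2σ²)) = 0.51 ⇒ Δx = σ·√(−2 ln 0.51) = 12.85 × 1.160 = 14.91 m.
Width = 2Δx = 29.8 m.

29.8 m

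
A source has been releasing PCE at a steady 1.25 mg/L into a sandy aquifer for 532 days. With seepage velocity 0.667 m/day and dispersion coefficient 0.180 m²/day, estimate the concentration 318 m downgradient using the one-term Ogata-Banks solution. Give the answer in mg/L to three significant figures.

For a continuous step input, C/C₀ ≈ ½·erfc((x−vt)/(2√(Dt))).
vt = 0.667 × 532 = 354.844 m and 2√(Dt) = 2√(0.180 × 532) = 19.57 m.
Argument (x−vt)/(2√(Dt)) = (318 − 354.844)/19.57 = -1.883; ½·erfc(-1.883) = 0.9961.
C = 1.25 × 0.9961 = 1.25 mg/L.

1.25 mg/L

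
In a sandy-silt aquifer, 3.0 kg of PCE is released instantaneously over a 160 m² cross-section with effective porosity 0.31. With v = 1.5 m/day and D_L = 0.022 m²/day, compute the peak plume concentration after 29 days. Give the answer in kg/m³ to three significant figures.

0.0214 kg/m³

The peak of an instantaneous 1D plume sits at x = vt; there the Gaussian factor is 1 and C_max = M/(n_e·A·√(4πDt)), where n_e·A is the pore area the mass is dissolved in.
√(4πDt) = √(4π × 0.022 × 29) = 2.831 m, so C_max = 3.0/(0.31 × 160 × 2.831) = 0.0214 kg/m³.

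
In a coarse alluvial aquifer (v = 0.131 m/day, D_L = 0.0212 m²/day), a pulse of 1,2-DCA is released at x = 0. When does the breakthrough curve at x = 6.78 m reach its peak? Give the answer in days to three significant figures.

50.5 days

For the 1D instantaneous-source solution, setting ∂C/∂t = 0 at fixed x gives v²t² + 2Dt − x² = 0, so t = (√(D² + v²x²) − D)/v².
√(D² + v²x²) = √(0.0212² + 0.131² × 6.78²) = 0.8884; v² = 0.017161.
t = (0.8884 − 0.0212)/0.017161 = 50.5 days (vs. the pure-advection estimate x/v = 51.8 d).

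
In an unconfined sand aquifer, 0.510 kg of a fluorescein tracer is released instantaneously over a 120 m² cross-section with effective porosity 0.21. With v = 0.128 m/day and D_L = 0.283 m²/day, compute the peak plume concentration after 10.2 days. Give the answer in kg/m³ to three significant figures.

0.00336 kg/m³

The peak of an instantaneous 1D plume sits at x = vt; there the Gaussian factor is 1 and C_max = M/(n_e·A·√(4πDt)), where n_e·A is the pore area the mass is dissolved in.
√(4πDt) = √(4π × 0.283 × 10.2) = 6.023 m, so C_max = 0.510/(0.21 × 120 × 6.023) = 0.00336 kg/m³.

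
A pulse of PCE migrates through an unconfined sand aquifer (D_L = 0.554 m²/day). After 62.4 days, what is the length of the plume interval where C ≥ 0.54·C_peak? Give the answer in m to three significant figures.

18.5 m

The plume is Gaussian with σ = √(2Dt) = √(2 × 0.554 × 62.4) = 8.315 m.
C/C_peak = exp(−Δx²/(2σ²)) = 0.54 ⇒ Δx = σ·√(−2 ln 0.54) = 8.315 × 1.110 = 9.230 m.
Width = 2Δx = 18.5 m.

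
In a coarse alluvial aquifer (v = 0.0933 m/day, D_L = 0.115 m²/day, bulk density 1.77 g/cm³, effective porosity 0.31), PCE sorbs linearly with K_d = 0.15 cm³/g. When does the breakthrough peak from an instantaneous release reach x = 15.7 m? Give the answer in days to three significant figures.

Retardation factor R = 1 + ρ_b·K_d/n = 1 + 1.77 × 0.15/0.31 = 1.856.
Sorption retards both mechanisms: v_R = v/R = 0.05027 m/day, D_R = D/R = 0.06196 m²/day.
Peak time from v_R²t² + 2D_R t − x² = 0: t = (√(D_R² + v_R²x²) − D_R)/v_R².
√(D_R² + v_R²x²) = √(0.06196² + 0.05027² × 15.7²) = 0.7917; v_R² = 0.002527.
t = (0.7917 − 0.06196)/0.002527 = 289 days.

289 days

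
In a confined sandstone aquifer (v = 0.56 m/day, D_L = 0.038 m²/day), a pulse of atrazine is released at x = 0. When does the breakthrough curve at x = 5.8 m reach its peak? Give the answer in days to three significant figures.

10.2 days

For the 1D instantaneous-source solution, setting ∂C/∂t = 0 at fixed x gives v²t² + 2Dt − x² = 0, so t = (√(D² + v²x²) − D)/v².
√(D² + v²x²) = √(0.038² + 0.56² × 5.8²) = 3.248; v² = 0.3136.
t = (3.248 − 0.038)/0.3136 = 10.2 days (vs. the pure-advection estimate x/v = 10.4 d).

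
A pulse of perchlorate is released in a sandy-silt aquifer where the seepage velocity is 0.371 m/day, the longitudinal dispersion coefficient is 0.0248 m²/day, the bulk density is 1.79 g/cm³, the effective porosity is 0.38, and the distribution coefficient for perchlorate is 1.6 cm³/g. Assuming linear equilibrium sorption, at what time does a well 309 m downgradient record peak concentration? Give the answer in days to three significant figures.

7110 days

Retardation factor R = 1 + ρ_b·K_d/n = 1 + 1.79 × 1.6/0.38 = 8.537.
Sorption retards both mechanisms: v_R = v/R = 0.04346 m/day, D_R = D/R = 0.002905 m²/day.
Peak time from v_R²t² + 2D_R t − x² = 0: t = (√(D_R² + v_R²x²) − D_R)/v_R².
√(D_R² + v_R²x²) = √(0.002905² + 0.04346² × 309²) = 13.43; v_R² = 0.001889.
t = (13.43 − 0.002905)/0.001889 = 7110 days.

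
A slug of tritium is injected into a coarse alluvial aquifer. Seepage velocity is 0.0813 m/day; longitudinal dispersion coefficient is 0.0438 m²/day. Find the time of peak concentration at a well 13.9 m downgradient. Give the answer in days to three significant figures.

For the 1D instantaneous-source solution, setting ∂C/∂t = 0 at fixed x gives v²t² + 2Dt − x² = 0, so t = (√(D² + v²x²) − D)/v².
√(D² + v²x²) = √(0.0438² + 0.0813² × 13.9²) = 1.131; v² = 0.00660969.
t = (1.131 − 0.0438)/0.00660969 = 164 days (vs. the pure-advection estimate x/v = 171 d).

164 days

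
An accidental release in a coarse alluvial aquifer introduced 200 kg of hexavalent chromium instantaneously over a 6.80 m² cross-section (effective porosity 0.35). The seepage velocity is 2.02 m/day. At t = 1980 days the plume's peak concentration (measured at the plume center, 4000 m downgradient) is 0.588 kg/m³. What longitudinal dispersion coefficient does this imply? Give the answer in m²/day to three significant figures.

At the plume center C_max = M/(n_e·A·√(4πDt)), so D = M²/(4πt·(n_e·A·C_max)²).
n_e·A·C_max = 0.35 × 6.80 × 0.588 = 1.399 kg/m.
D = 200²/(4π × 1980 × 1.399²) = 0.821 m²/day.

0.821 m²/day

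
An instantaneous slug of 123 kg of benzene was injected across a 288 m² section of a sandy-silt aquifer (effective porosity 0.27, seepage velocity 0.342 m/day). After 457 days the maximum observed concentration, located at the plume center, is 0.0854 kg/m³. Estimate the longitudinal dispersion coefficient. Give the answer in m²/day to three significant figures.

At the plume center C_max = M/(n_e·A·√(4πDt)), so D = M²/(4πt·(n_e·A·C_max)²).
n_e·A·C_max = 0.27 × 288 × 0.0854 = 6.641 kg/m.
D = 123²/(4π × 457 × 6.641²) = 0.0597 m²/day.

0.0597 m²/day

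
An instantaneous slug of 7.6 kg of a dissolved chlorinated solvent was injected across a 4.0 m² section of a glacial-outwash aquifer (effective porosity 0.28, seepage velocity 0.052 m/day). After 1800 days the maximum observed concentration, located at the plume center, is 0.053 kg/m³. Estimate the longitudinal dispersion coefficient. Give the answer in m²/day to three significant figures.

0.725 m²/day

At the plume center C_max = M/(n_e·A·√(4πDt)), so D = M²/(4πt·(n_e·A·C_max)²).
n_e·A·C_max = 0.28 × 4.0 × 0.053 = 0.05936 kg/m.
D = 7.6²/(4π × 1800 × 0.05936²) = 0.725 m²/day.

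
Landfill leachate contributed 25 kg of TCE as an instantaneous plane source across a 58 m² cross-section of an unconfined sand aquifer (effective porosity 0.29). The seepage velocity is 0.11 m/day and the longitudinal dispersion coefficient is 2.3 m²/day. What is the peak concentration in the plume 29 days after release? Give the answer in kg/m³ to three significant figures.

0.0513 kg/m³

The peak of an instantaneous 1D plume sits at x = vt; there the Gaussian factor is 1 and C_max = M/(n_e·A·√(4πDt)), where n_e·A is the pore area the mass is dissolved in.
√(4πDt) = √(4π × 2.3 × 29) = 28.95 m, so C_max = 25/(0.29 × 58 × 28.95) = 0.0513 kg/m³.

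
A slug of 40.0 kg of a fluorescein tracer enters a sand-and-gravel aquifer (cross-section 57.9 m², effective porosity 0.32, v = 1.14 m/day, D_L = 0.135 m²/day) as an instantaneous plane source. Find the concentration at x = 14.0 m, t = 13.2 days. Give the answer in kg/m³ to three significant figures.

For an instantaneous plane source, C(x,t) = M/(n_e·A·√(4πDt)) · exp(−(x−vt)²/(4Dt)), with n_e·A the pore (flow) area.
Plume center vt = 1.14 × 13.2 = 15.048 m, so the well at 14.0 m is 1.048 m upgradient of the peak.
√(4πDt) = 4.732 m, giving peak height M/(n_e·A·√(4πDt)) = 40.0/(0.32 × 57.9 × 4.732) = 0.4562 kg/m³.
(x−vt)²/(4Dt) = (-1.048)²/(4 × 0.135 × 13.2) = 0.1541; exp(−0.1541) = 0.8572.
C = 0.4562 × 0.8572 = 0.391 kg/m³.

0.391 kg/m³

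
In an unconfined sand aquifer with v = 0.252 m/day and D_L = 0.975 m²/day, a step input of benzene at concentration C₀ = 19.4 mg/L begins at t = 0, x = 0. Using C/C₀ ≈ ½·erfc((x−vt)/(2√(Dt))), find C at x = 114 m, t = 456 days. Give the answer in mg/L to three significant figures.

9.94 mg/L

For a continuous step input, C/C₀ ≈ ½·erfc((x−vt)/(2√(Dt))).
vt = 0.252 × 456 = 114.912 m and 2√(Dt) = 2√(0.975 × 456) = 42.17 m.
Argument (x−vt)/(2√(Dt)) = (114 − 114.912)/42.17 = -0.02163; ½·erfc(-0.02163) = 0.5122.
C = 19.4 × 0.5122 = 9.94 mg/L.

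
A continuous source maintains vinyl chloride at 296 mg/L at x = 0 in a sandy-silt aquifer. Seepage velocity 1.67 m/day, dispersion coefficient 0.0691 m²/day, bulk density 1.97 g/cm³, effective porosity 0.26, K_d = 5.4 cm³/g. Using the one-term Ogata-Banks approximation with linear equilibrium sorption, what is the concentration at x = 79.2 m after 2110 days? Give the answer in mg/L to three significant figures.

286 mg/L

Retardation factor R = 1 + ρ_b·K_d/n = 1 + 1.97 × 5.4/0.26 = 41.92.
Sorption retards both mechanisms: v_R = v/R = 0.03984 m/day, D_R = D/R = 0.001648 m²/day.
v_R·t = 0.03984 × 2110 = 84.0624 m; 2√(D_R t) = 3.729 m; argument = (79.2 − 84.0624)/3.729 = -1.304.
C = C₀ × ½·erfc(-1.304) = 296 × 0.9674 = 286 mg/L.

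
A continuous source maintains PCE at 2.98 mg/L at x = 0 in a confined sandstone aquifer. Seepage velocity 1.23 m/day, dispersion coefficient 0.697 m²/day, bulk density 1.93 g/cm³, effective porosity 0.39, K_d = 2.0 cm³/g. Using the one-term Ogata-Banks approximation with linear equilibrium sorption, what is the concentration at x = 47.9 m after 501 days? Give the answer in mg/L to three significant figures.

Retardation factor R = 1 + ρ_b·K_d/n = 1 + 1.93 × 2.0/0.39 = 10.90.
Sorption retards both mechanisms: v_R = v/R = 0.1128 m/day, D_R = D/R = 0.06394 m²/day.
v_R·t = 0.1128 × 501 = 56.5128 m; 2√(D_R t) = 11.32 m; argument = (47.9 − 56.5128)/11.32 = -0.7608.
C = C₀ × ½·erfc(-0.7608) = 2.98 × 0.8590 = 2.56 mg/L.

2.56 mg/L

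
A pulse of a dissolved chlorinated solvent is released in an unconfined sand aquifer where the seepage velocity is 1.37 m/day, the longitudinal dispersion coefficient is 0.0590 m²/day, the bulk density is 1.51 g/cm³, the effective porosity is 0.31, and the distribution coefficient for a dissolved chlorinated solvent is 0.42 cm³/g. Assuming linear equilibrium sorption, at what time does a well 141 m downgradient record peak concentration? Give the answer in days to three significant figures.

313 days

Retardation factor R = 1 + ρ_b·K_d/n = 1 + 1.51 × 0.42/0.31 = 3.046.
Sorption retards both mechanisms: v_R = v/R = 0.4498 m/day, D_R = D/R = 0.01937 m²/day.
Peak time from v_R²t² + 2D_R t − x² = 0: t = (√(D_R² + v_R²x²) − D_R)/v_R².
√(D_R² + v_R²x²) = √(0.01937² + 0.4498² × 141²) = 63.42; v_R² = 0.2023.
t = (63.42 − 0.01937)/0.2023 = 313 days.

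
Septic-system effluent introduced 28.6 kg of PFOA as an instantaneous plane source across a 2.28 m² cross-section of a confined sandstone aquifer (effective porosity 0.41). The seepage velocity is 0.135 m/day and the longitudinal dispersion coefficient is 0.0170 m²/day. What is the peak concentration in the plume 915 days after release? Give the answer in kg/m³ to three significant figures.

The peak of an instantaneous 1D plume sits at x = vt; there the Gaussian factor is 1 and C_max = M/(n_e·A·√(4πDt)), where n_e·A is the pore area the mass is dissolved in.
√(4πDt) = √(4π × 0.0170 × 915) = 13.98 m, so C_max = 28.6/(0.41 × 2.28 × 13.98) = 2.19 kg/m³.

2.19 kg/m³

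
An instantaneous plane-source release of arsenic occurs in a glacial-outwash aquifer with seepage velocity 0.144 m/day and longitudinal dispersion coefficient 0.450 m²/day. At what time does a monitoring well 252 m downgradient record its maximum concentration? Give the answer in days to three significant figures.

1730 days

For the 1D instantaneous-source solution, setting ∂C/∂t = 0 at fixed x gives v²t² + 2Dt − x² = 0, so t = (√(D² + v²x²) − D)/v².
√(D² + v²x²) = √(0.450² + 0.144² × 252²) = 36.29; v² = 0.020736.
t = (36.29 − 0.450)/0.020736 = 1730 days (vs. the pure-advection estimate x/v = 1750 d).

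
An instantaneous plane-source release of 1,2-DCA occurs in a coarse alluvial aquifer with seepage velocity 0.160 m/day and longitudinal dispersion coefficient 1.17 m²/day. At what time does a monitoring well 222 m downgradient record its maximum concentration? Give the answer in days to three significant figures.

For the 1D instantaneous-source solution, setting ∂C/∂t = 0 at fixed x gives v²t² + 2Dt − x² = 0, so t = (√(D² + v²x²) − D)/v².
√(D² + v²x²) = √(1.17² + 0.160² × 222²) = 35.54; v² = 0.0256.
t = (35.54 − 1.17)/0.0256 = 1340 days (vs. the pure-advection estimate x/v = 1390 d).

1340 days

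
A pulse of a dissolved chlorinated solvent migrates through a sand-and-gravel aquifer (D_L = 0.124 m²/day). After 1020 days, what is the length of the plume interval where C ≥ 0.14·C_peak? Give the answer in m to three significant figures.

The plume is Gaussian with σ = √(2Dt) = √(2 × 0.124 × 1020) = 15.90 m.
C/C_peak = exp(−Δx²/(2σ²)) = 0.14 ⇒ Δx = σ·√(−2 ln 0.14) = 15.90 × 1.983 = 31.53 m.
Width = 2Δx = 63.1 m.

63.1 m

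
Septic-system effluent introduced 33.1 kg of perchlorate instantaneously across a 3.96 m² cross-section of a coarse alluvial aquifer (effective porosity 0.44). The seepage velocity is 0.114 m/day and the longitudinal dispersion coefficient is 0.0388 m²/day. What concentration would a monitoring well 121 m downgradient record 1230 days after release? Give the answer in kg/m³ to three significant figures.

For an instantaneous plane source, C(x,t) = M/(n_e·A·√(4πDt)) · exp(−(x−vt)²/(4Dt)), with n_e·A the pore (flow) area.
Plume center vt = 0.114 × 1230 = 140.22 m, so the well at 121 m is 19.22 m upgradient of the peak.
√(4πDt) = 24.49 m, giving peak height M/(n_e·A·√(4πDt)) = 33.1/(0.44 × 3.96 × 24.49) = 0.7757 kg/m³.
(x−vt)²/(4Dt) = (-19.22)²/(4 × 0.0388 × 1230) = 1.935; exp(−1.935) = 0.1444.
C = 0.7757 × 0.1444 = 0.112 kg/m³.

0.112 kg/m³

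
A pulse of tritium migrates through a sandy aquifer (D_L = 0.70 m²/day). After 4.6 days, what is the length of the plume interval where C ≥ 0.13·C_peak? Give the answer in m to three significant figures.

10.3 m

The plume is Gaussian with σ = √(2Dt) = √(2 × 0.70 × 4.6) = 2.538 m.
C/C_peak = exp(−Δx²/(2σ²)) = 0.13 ⇒ Δx = σ·√(−2 ln 0.13) = 2.538 × 2.020 = 5.127 m.
Width = 2Δx = 10.3 m.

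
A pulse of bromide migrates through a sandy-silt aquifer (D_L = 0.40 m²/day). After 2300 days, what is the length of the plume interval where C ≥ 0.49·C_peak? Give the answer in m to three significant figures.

102 m

The plume is Gaussian with σ = √(2Dt) = √(2 × 0.40 × 2300) = 42.90 m.
C/C_peak = exp(−Δx²/(2σ²)) = 0.49 ⇒ Δx = σ·√(−2 ln 0.49) = 42.90 × 1.194 = 51.22 m.
Width = 2Δx = 102 m.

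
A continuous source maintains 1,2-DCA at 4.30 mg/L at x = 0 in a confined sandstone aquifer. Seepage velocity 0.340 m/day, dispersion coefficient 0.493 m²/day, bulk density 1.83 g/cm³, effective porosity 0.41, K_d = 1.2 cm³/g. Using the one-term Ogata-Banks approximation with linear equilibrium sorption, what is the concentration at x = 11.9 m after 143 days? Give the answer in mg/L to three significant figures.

0.789 mg/L

Retardation factor R = 1 + ρ_b·K_d/n = 1 + 1.83 × 1.2/0.41 = 6.356.
Sorption retards both mechanisms: v_R = v/R = 0.05349 m/day, D_R = D/R = 0.07756 m²/day.
v_R·t = 0.05349 × 143 = 7.64907 m; 2√(D_R t) = 6.661 m; argument = (11.9 − 7.64907)/6.661 = 0.6382.
C = C₀ × ½·erfc(0.6382) = 4.30 × 0.1834 = 0.789 mg/L.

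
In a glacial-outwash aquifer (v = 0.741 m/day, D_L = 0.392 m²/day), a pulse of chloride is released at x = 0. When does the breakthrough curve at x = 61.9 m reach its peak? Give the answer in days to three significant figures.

82.8 days

For the 1D instantaneous-source solution, setting ∂C/∂t = 0 at fixed x gives v²t² + 2Dt − x² = 0, so t = (√(D² + v²x²) − D)/v².
√(D² + v²x²) = √(0.392² + 0.741² × 61.9²) = 45.87; v² = 0.549081.
t = (45.87 − 0.392)/0.549081 = 82.8 days (vs. the pure-advection estimate x/v = 83.5 d).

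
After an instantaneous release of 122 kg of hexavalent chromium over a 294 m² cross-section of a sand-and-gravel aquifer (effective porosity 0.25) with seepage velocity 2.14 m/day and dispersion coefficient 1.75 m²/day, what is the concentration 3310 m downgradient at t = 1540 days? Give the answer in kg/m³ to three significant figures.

0.00885 kg/m³

For an instantaneous plane source, C(x,t) = M/(n_e·A·√(4πDt)) · exp(−(x−vt)²/(4Dt)), with n_e·A the pore (flow) area.
Plume center vt = 2.14 × 1540 = 3295.6 m, so the well at 3310 m is 14.4 m downgradient of the peak.
√(4πDt) = 184.0 m, giving peak height M/(n_e·A·√(4πDt)) = 122/(0.25 × 294 × 184.0) = 0.009021 kg/m³.
(x−vt)²/(4Dt) = (14.4)²/(4 × 1.75 × 1540) = 0.01924; exp(−0.01924) = 0.9809.
C = 0.009021 × 0.9809 = 0.00885 kg/m³.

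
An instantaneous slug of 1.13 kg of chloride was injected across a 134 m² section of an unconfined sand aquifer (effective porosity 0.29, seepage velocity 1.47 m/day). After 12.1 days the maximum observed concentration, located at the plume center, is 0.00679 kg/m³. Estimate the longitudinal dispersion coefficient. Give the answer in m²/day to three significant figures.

At the plume center C_max = M/(n_e·A·√(4πDt)), so D = M²/(4πt·(n_e·A·C_max)²).
n_e·A·C_max = 0.29 × 134 × 0.00679 = 0.2639 kg/m.
D = 1.13²/(4π × 12.1 × 0.2639²) = 0.121 m²/day.

0.121 m²/day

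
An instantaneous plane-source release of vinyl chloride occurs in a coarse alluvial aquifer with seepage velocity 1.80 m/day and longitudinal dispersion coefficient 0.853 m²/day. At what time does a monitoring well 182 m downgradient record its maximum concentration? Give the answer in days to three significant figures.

For the 1D instantaneous-source solution, setting ∂C/∂t = 0 at fixed x gives v²t² + 2Dt − x² = 0, so t = (√(D² + v²x²) − D)/v².
√(D² + v²x²) = √(0.853² + 1.80² × 182²) = 327.6; v² = 3.24.
t = (327.6 − 0.853)/3.24 = 101 days (vs. the pure-advection estimate x/v = 101 d).

101 days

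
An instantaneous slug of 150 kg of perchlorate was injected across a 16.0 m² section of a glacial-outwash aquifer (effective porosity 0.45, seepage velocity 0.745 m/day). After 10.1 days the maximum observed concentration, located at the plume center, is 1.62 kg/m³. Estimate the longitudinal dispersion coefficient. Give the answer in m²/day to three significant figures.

1.30 m²/day

At the plume center C_max = M/(n_e·A·√(4πDt)), so D = M²/(4πt·(n_e·A·C_max)²).
n_e·A·C_max = 0.45 × 16.0 × 1.62 = 11.66 kg/m.
D = 150²/(4π × 10.1 × 11.66²) = 1.30 m²/day.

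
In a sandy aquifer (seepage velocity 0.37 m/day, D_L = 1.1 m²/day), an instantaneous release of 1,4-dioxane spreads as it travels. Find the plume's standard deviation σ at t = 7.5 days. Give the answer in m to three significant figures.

4.06 m

Dispersive spreading gives a Gaussian with σ² = 2Dt; advection only shifts the center.
σ = √(2 × 1.1 × 7.5) = 4.06 m.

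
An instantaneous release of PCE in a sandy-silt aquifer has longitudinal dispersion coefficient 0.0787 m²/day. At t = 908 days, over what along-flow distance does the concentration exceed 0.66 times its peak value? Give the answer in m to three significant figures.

21.8 m

The plume is Gaussian with σ = √(2Dt) = √(2 × 0.0787 × 908) = 11.95 m.
C/C_peak = exp(−Δx²/(2σ²)) = 0.66 ⇒ Δx = σ·√(−2 ln 0.66) = 11.95 × 0.9116 = 10.89 m.
Width = 2Δx = 21.8 m.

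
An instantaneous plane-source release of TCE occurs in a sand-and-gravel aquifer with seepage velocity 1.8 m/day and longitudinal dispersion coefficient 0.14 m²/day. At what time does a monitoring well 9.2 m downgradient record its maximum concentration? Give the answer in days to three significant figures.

5.07 days

For the 1D instantaneous-source solution, setting ∂C/∂t = 0 at fixed x gives v²t² + 2Dt − x² = 0, so t = (√(D² + v²x²) − D)/v².
√(D² + v²x²) = √(0.14² + 1.8² × 9.2²) = 16.56; v² = 3.24.
t = (16.56 − 0.14)/3.24 = 5.07 days (vs. the pure-advection estimate x/v = 5.11 d).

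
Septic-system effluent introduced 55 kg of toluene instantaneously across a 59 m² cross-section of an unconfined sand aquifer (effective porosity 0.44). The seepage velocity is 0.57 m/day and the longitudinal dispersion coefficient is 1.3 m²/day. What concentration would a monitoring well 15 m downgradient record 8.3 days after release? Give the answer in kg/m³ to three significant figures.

0.0158 kg/m³

For an instantaneous plane source, C(x,t) = M/(n_e·A·√(4πDt)) · exp(−(x−vt)²/(4Dt)), with n_e·A the pore (flow) area.
Plume center vt = 0.57 × 8.3 = 4.731 m, so the well at 15 m is 10.269 m downgradient of the peak.
√(4πDt) = 11.64 m, giving peak height M/(n_e·A·√(4πDt)) = 55/(0.44 × 59 × 11.64) = 0.1820 kg/m³.
(x−vt)²/(4Dt) = (10.269)²/(4 × 1.3 × 8.3) = 2.443; exp(−2.443) = 0.08690.
C = 0.1820 × 0.08690 = 0.0158 kg/m³.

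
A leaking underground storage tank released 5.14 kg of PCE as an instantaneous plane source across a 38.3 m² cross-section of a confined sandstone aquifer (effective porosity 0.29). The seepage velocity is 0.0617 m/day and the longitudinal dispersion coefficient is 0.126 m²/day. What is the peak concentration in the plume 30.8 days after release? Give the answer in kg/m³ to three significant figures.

The peak of an instantaneous 1D plume sits at x = vt; there the Gaussian factor is 1 and C_max = M/(n_e·A·√(4πDt)), where n_e·A is the pore area the mass is dissolved in.
√(4πDt) = √(4π × 0.126 × 30.8) = 6.983 m, so C_max = 5.14/(0.29 × 38.3 × 6.983) = 0.0663 kg/m³.

0.0663 kg/m³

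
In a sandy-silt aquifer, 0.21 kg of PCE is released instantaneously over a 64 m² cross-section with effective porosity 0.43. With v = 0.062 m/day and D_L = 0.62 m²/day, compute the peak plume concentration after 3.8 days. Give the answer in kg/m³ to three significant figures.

0.00140 kg/m³

The peak of an instantaneous 1D plume sits at x = vt; there the Gaussian factor is 1 and C_max = M/(n_e·A·√(4πDt)), where n_e·A is the pore area the mass is dissolved in.
√(4πDt) = √(4π × 0.62 × 3.8) = 5.441 m, so C_max = 0.21/(0.43 × 64 × 5.441) = 0.00140 kg/m³.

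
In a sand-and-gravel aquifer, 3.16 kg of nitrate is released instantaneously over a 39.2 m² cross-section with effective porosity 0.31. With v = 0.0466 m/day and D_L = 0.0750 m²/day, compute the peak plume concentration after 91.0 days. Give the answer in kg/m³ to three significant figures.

The peak of an instantaneous 1D plume sits at x = vt; there the Gaussian factor is 1 and C_max = M/(n_e·A·√(4πDt)), where n_e·A is the pore area the mass is dissolved in.
√(4πDt) = √(4π × 0.0750 × 91.0) = 9.261 m, so C_max = 3.16/(0.31 × 39.2 × 9.261) = 0.0281 kg/m³.

0.0281 kg/m³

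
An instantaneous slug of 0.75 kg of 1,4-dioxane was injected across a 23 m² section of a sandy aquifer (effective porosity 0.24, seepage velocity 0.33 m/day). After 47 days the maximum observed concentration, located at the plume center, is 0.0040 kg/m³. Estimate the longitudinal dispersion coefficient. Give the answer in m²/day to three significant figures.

1.95 m²/day

At the plume center C_max = M/(n_e·A·√(4πDt)), so D = M²/(4πt·(n_e·A·C_max)²).
n_e·A·C_max = 0.24 × 23 × 0.0040 = 0.02208 kg/m.
D = 0.75²/(4π × 47 × 0.02208²) = 1.95 m²/day.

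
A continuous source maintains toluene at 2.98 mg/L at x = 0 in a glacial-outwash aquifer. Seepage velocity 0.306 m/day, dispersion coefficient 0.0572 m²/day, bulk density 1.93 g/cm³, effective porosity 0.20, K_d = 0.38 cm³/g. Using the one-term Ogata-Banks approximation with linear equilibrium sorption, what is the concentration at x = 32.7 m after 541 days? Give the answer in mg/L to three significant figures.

Retardation factor R = 1 + ρ_b·K_d/n = 1 + 1.93 × 0.38/0.20 = 4.667.
Sorption retards both mechanisms: v_R = v/R = 0.06557 m/day, D_R = D/R = 0.01226 m²/day.
v_R·t = 0.06557 × 541 = 35.47337 m; 2√(D_R t) = 5.151 m; argument = (32.7 − 35.47337)/5.151 = -0.5384.
C = C₀ × ½·erfc(-0.5384) = 2.98 × 0.7768 = 2.31 mg/L.

2.31 mg/L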